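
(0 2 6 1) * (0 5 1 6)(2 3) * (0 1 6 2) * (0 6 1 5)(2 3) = (0 2 5 1)(3 6)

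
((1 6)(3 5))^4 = ()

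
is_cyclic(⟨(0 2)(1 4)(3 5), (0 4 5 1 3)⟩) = no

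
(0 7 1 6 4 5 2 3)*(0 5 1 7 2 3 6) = (0 2 6 4 1)(3 5)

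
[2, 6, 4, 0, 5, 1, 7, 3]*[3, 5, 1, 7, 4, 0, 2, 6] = [1, 2, 4, 3, 0, 5, 6, 7]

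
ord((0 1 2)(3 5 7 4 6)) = 15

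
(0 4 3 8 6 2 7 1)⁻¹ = (0 1 7 2 6 8 3 4)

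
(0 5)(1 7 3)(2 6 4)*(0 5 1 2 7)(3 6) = (0 1)(2 3)(4 7 6)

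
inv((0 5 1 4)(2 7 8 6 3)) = (0 4 1 5)(2 3 6 8 7)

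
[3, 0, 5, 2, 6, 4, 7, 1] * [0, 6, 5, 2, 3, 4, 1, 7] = [2, 0, 4, 5, 1, 3, 7, 6]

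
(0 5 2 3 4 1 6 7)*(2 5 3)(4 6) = (0 3 6 7)(1 4)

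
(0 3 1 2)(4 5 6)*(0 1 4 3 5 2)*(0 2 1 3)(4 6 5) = (0 4 1 2 3 6)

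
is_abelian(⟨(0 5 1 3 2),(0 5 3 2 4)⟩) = no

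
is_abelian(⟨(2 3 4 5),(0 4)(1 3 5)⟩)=no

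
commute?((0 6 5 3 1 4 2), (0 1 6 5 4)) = no:(0 6 5 3 1 4 2)*(0 1 6 5 4) = (0 5 3 6 4 2 1), (0 1 6 5 4)*(0 6 5 3 1 4 2) = (0 4 6 3 1 5 2)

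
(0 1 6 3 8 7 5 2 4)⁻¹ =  (0 4 2 5 7 8 3 6 1)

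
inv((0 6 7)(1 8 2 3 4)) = (0 7 6)(1 4 3 2 8)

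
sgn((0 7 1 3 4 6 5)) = 1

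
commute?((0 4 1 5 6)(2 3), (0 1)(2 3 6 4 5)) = no:(0 4 1 5 6)(2 3)*(0 1)(2 3 6 4 5) = (0 5 4)(1 2 6), (0 1)(2 3 6 4 5)*(0 4 1 5 6)(2 3) = (0 5 3)(1 4 6)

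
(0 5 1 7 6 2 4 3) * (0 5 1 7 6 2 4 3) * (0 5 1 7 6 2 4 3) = (0 7 4 5 6 3 1 2)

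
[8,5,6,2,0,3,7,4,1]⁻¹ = [4,8,3,5,7,1,2,6,0]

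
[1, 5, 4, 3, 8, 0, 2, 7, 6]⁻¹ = [5, 0, 6, 3, 2, 1, 8, 7, 4]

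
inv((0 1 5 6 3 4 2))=(0 2 4 3 6 5 1)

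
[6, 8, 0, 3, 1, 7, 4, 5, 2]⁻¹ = [2, 4, 8, 3, 6, 7, 0, 5, 1]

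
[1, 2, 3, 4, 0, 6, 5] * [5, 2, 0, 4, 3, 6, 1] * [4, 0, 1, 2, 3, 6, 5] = [1, 4, 3, 2, 6, 0, 5]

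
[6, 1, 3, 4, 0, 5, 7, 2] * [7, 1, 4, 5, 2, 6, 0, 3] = [0, 1, 5, 2, 7, 6, 3, 4]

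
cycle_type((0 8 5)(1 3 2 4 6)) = 3.5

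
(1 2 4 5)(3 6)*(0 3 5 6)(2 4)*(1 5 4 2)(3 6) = (0 6 4 3)(1 2)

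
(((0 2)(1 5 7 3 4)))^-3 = (0 2)(1 7 4 5 3)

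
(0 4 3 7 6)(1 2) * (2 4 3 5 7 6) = (0 3 6)(1 4 5 7 2)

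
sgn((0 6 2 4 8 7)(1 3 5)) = -1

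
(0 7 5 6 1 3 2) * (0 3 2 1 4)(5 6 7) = (0 5 7 6 4)(1 2 3)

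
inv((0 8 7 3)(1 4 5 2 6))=(0 3 7 8)(1 6 2 5 4)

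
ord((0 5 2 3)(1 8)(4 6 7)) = 12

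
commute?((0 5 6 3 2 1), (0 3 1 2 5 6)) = no:(0 5 6 3 2 1) * (0 3 1 2 5 6) = (0 6 1 3 5), (0 3 1 2 5 6) * (0 5 6 3 2 1) = (0 2 6 5 3)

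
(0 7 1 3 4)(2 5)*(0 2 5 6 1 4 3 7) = (1 7 4 2 6)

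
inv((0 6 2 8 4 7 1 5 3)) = (0 3 5 1 7 4 8 2 6)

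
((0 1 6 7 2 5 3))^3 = (0 7 3 6 5 1 2)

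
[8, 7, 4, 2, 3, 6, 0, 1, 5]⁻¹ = [6, 7, 3, 4, 2, 8, 5, 1, 0]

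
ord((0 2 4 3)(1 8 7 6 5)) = 20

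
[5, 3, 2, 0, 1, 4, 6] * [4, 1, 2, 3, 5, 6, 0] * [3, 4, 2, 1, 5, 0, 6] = [6, 1, 2, 5, 4, 0, 3]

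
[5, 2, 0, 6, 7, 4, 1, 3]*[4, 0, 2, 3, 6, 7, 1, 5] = [7, 2, 4, 1, 5, 6, 0, 3]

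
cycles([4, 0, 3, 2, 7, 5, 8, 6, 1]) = (0 4 7 6 8 1)(2 3)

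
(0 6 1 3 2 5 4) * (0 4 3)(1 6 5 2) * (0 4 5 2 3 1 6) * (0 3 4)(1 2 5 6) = (0 5 2 4 6 3 1)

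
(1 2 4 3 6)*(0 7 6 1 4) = (0 7 6 4 3 1 2)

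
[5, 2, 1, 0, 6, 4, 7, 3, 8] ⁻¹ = [3, 2, 1, 7, 5, 0, 4, 6, 8] 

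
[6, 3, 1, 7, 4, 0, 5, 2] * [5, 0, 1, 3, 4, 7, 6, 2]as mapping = [0→6, 1→3, 2→0, 3→2, 4→4, 5→5, 6→7, 7→1]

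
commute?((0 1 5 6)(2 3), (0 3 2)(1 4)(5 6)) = no:(0 1 5 6)(2 3) * (0 3 2)(1 4)(5 6) = (0 4 1 6 3), (0 3 2)(1 4)(5 6) * (0 1 5 6)(2 3) = (0 2 1 4 5)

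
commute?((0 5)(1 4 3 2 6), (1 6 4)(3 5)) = no:(0 5)(1 4 3 2 6)*(1 6 4)(3 5) = (0 3 2 4 5), (1 6 4)(3 5)*(0 5)(1 4 3 2 6) = (0 5 2 6 3)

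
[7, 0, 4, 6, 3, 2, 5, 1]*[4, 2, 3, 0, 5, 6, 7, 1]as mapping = [0→1, 1→4, 2→5, 3→7, 4→0, 5→3, 6→6, 7→2]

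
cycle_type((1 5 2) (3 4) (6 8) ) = 2^2.3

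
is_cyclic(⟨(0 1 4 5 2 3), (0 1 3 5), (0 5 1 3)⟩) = no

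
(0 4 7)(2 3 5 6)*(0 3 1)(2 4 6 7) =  (0 6 4 2 1)(3 5 7)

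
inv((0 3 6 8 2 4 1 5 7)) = (0 7 5 1 4 2 8 6 3)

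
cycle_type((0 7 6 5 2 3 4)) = 7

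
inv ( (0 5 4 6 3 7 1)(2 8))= (0 1 7 3 6 4 5)(2 8)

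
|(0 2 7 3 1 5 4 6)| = 8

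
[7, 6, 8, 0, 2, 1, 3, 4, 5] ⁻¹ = [3, 5, 4, 6, 7, 8, 1, 0, 2] 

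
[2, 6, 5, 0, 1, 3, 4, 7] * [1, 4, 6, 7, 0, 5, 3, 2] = [6, 3, 5, 1, 4, 7, 0, 2]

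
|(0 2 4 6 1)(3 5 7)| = 15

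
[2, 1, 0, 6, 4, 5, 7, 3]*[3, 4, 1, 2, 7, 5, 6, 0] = [1, 4, 3, 6, 7, 5, 0, 2]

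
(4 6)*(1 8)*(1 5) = (1 8 5)(4 6)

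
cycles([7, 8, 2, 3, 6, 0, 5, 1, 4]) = (0 7 1 8 4 6 5)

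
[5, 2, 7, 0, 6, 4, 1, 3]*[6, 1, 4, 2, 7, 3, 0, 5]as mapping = [0→3, 1→4, 2→5, 3→6, 4→0, 5→7, 6→1, 7→2]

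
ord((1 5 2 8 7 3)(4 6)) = 6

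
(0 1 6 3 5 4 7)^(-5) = (0 6 5 7 1 3 4)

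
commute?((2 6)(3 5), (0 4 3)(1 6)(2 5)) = no:(2 6)(3 5)*(0 4 3)(1 6)(2 5) = (0 4 3 2 1 6 5), (0 4 3)(1 6)(2 5)*(2 6)(3 5) = (0 4 5 6 1 2 3)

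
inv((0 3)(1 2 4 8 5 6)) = (0 3)(1 6 5 8 4 2)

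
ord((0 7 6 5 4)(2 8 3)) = 15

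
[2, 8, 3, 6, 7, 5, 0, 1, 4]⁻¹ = [6, 7, 0, 2, 8, 5, 3, 4, 1]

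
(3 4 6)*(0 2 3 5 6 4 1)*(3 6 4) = (0 2 6 5 4 3 1)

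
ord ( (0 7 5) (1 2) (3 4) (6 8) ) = 6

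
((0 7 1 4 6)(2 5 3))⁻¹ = (0 6 4 1 7)(2 3 5)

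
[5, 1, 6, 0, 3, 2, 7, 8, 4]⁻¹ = [3, 1, 5, 4, 8, 0, 2, 6, 7]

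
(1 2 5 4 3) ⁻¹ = (1 3 4 5 2) 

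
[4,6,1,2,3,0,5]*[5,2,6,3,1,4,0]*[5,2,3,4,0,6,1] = [2,5,3,1,4,6,0]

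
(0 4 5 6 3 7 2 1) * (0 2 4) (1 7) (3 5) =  (1 2 7 4 3) (5 6) 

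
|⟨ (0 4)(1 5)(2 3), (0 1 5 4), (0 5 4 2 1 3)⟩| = 720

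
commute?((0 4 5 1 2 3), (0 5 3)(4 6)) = no:(0 4 5 1 2 3) * (0 5 3)(4 6) = (0 6 4 3 5 1 2), (0 5 3)(4 6) * (0 4 5 1 2 3) = (0 1 2 3 4 6 5)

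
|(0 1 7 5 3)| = 5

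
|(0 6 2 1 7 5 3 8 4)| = 9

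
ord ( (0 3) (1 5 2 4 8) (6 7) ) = 10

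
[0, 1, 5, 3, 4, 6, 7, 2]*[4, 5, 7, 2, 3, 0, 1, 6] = [4, 5, 0, 2, 3, 1, 6, 7]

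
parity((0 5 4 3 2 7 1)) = even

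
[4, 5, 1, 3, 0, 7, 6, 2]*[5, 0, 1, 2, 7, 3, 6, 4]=[7, 3, 0, 2, 5, 4, 6, 1]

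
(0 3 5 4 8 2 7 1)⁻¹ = (0 1 7 2 8 4 5 3)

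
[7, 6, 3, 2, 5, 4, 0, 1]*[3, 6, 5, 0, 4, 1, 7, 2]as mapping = [0→2, 1→7, 2→0, 3→5, 4→1, 5→4, 6→3, 7→6]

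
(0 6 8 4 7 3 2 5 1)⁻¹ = (0 1 5 2 3 7 4 8 6)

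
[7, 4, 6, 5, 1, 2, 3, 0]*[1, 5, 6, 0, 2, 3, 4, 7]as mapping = [0→7, 1→2, 2→4, 3→3, 4→5, 5→6, 6→0, 7→1]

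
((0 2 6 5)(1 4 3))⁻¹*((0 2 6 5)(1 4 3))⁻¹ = (0 6)(1 4 3)(2 5)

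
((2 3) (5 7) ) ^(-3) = (2 3) (5 7) 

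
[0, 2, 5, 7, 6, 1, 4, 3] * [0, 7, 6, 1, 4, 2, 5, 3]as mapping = [0→0, 1→6, 2→2, 3→3, 4→5, 5→7, 6→4, 7→1]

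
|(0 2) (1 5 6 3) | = 4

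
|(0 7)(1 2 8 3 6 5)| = 6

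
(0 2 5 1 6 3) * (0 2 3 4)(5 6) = (0 3 2 6 4)(1 5)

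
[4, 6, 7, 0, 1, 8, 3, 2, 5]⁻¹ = [3, 4, 7, 6, 0, 8, 1, 2, 5]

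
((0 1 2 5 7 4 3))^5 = (0 4 5 1 3 7 2)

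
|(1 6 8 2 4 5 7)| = 7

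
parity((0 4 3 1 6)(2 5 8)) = even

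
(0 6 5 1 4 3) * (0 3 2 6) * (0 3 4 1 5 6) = (0 3 4 2) 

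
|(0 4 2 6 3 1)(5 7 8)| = 6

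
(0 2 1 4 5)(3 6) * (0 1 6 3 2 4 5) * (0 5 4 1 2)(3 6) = (0 1 4 5 2 3 6)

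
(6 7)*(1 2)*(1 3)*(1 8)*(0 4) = (0 4)(1 2 3 8)(6 7)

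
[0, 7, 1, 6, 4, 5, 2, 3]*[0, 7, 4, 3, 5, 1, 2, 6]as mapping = [0→0, 1→6, 2→7, 3→2, 4→5, 5→1, 6→4, 7→3]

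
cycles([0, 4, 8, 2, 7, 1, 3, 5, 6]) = (1 4 7 5)(2 8 6 3)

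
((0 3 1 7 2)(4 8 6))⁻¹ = (0 2 7 1 3)(4 6 8)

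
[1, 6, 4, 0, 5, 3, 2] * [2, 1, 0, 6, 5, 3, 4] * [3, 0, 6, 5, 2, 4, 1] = [0, 2, 4, 6, 5, 1, 3]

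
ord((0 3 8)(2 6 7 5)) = 12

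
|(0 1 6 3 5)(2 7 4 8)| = 20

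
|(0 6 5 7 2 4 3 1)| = 8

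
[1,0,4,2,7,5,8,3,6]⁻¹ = [1,0,3,7,2,5,8,4,6]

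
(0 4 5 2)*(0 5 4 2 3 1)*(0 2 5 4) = (0 5 3 1 2 4)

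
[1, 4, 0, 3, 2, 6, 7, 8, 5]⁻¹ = [2, 0, 4, 3, 1, 8, 5, 6, 7]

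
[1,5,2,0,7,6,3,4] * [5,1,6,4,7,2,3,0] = [1,2,6,5,0,3,4,7]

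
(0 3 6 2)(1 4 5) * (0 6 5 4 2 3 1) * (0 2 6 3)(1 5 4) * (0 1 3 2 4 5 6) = (0 6 1)(3 5 4)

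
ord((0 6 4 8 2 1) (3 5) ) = 6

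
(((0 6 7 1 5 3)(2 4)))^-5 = (0 6 7 1 5 3)(2 4)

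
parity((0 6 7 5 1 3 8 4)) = odd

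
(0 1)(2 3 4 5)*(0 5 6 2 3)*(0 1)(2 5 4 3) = (1 4 6 5 2)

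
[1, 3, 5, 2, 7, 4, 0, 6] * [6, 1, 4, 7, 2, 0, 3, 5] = [1, 7, 0, 4, 5, 2, 6, 3]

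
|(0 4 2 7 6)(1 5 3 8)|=20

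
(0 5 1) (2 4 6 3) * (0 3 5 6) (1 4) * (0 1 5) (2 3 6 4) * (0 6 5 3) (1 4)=(0 1 5 2 3) 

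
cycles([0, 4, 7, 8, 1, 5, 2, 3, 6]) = (1 4)(2 7 3 8 6)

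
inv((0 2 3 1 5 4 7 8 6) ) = (0 6 8 7 4 5 1 3 2) 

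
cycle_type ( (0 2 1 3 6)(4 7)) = 2.5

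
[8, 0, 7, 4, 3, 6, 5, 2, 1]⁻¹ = [1, 8, 7, 4, 3, 6, 5, 2, 0]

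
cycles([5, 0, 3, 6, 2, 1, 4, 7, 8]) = (0 5 1)(2 3 6 4)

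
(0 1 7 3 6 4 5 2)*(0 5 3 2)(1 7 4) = (0 7 2 5)(1 4 3 6)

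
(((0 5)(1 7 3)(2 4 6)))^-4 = (1 3 7)(2 6 4)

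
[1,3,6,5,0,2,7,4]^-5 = [5,2,4,6,3,7,0,1]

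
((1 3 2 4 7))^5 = ()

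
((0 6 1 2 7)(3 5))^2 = (0 1 7 6 2)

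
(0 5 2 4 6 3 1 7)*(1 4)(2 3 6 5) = (0 2 1 7)(3 4 5)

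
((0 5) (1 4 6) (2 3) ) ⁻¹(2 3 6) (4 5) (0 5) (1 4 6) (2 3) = (0 6) (1 3 2) 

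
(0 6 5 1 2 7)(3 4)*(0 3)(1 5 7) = (0 6 7 3 4)(1 2)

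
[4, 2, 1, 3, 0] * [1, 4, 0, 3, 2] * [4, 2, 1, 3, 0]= [1, 4, 0, 3, 2]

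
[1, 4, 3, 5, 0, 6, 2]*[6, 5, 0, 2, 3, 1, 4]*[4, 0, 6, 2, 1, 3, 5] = [3, 2, 6, 0, 5, 1, 4]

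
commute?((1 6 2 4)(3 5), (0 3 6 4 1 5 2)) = no:(1 6 2 4)(3 5) * (0 3 6 4 1 5 2) = (0 3 2 1 4 5 6), (0 3 6 4 1 5 2) * (1 6 2 4)(3 5) = (0 5 4 6 1 3 2)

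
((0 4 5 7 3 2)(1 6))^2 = (0 5 3)(2 4 7)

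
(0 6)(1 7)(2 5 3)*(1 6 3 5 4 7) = (0 3 2 4 7 6)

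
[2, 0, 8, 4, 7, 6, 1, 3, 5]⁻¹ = [1, 6, 0, 7, 3, 8, 5, 4, 2]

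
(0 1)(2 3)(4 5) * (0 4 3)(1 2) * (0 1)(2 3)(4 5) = (0 3)(1 5 2)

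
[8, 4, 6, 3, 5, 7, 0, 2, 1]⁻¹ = [6, 8, 7, 3, 1, 4, 2, 5, 0]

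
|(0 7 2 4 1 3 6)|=7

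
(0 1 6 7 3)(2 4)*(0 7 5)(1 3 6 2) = (0 3 7 6 5)(1 2 4)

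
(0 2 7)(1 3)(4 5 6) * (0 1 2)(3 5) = (1 5 6 4 3 2 7)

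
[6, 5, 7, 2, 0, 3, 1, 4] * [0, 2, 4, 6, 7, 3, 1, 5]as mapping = [0→1, 1→3, 2→5, 3→4, 4→0, 5→6, 6→2, 7→7]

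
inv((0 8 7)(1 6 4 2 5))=(0 7 8)(1 5 2 4 6)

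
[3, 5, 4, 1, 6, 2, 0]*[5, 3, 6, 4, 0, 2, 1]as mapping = [0→4, 1→2, 2→0, 3→3, 4→1, 5→6, 6→5]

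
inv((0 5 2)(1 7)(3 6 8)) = (0 2 5)(1 7)(3 8 6)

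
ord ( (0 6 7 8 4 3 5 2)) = 8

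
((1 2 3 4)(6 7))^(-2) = (1 3)(2 4)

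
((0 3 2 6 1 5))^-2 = (0 1 2)(3 5 6)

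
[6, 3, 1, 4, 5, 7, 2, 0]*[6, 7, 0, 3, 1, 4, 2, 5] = [2, 3, 7, 1, 4, 5, 0, 6]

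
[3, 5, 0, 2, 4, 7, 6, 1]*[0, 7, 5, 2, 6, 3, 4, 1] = [2, 3, 0, 5, 6, 1, 4, 7]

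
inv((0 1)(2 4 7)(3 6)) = (0 1)(2 7 4)(3 6)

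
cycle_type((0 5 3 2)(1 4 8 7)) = 4^2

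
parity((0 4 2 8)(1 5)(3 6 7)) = even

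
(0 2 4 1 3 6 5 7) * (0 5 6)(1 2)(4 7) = (0 1 3)(2 7 5 4)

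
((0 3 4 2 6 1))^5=(0 1 6 2 4 3)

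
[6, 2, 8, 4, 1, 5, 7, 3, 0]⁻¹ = [8, 4, 1, 7, 3, 5, 0, 6, 2]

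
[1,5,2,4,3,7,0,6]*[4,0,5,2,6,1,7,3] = [0,1,5,6,2,3,4,7]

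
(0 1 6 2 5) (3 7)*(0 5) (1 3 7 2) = (0 3 2) (1 6) 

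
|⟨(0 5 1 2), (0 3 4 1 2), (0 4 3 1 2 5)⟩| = 720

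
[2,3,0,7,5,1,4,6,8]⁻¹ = [2,5,0,1,6,4,7,3,8]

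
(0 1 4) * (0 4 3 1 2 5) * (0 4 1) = (0 2 5 4 1 3)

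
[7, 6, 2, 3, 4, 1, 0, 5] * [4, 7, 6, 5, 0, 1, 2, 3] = [3, 2, 6, 5, 0, 7, 4, 1]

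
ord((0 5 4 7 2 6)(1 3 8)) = 6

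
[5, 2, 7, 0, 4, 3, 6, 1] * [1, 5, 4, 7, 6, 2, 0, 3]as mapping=[0→2, 1→4, 2→3, 3→1, 4→6, 5→7, 6→0, 7→5]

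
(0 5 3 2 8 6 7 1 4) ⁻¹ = (0 4 1 7 6 8 2 3 5) 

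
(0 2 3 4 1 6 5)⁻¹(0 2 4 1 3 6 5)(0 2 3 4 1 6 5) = (0 2 3 1 6 4 5)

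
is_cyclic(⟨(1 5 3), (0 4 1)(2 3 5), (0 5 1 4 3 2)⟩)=no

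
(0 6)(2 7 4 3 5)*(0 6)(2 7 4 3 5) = (2 4 5 7 3)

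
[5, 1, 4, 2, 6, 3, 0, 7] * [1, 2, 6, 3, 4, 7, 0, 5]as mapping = [0→7, 1→2, 2→4, 3→6, 4→0, 5→3, 6→1, 7→5]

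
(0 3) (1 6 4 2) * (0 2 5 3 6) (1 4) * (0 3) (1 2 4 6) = (0 1 3 4 5) (2 6) 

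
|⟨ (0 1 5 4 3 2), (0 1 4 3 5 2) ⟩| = 720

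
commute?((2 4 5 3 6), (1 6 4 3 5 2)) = no:(2 4 5 3 6)*(1 6 4 3 5 2) = (1 6)(2 3 4), (1 6 4 3 5 2)*(2 4 5 3 6) = (1 2)(4 6 5)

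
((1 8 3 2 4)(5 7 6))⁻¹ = (1 4 2 3 8)(5 6 7)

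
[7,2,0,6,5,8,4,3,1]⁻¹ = [2,8,1,7,6,4,3,0,5]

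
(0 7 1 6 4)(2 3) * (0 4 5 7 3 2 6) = (0 3 6 5 7 1)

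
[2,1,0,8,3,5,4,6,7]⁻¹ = [2,1,0,4,6,5,7,8,3]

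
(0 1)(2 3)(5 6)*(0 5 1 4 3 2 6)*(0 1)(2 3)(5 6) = (0 4 2 3 5 1 6)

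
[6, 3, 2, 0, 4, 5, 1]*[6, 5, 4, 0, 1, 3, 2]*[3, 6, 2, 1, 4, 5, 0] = [2, 3, 4, 0, 6, 1, 5]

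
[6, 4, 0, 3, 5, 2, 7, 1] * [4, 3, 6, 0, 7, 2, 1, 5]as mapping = [0→1, 1→7, 2→4, 3→0, 4→2, 5→6, 6→5, 7→3]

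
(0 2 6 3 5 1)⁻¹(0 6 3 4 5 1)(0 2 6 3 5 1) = (0 2 3 5 4 1)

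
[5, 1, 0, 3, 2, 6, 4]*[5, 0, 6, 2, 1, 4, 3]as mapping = [0→4, 1→0, 2→5, 3→2, 4→6, 5→3, 6→1]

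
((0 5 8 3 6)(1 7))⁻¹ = (0 6 3 8 5)(1 7)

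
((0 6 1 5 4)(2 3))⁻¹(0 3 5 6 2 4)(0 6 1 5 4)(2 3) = (0 6 2 4 1 3)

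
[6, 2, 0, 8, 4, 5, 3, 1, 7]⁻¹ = [2, 7, 1, 6, 4, 5, 0, 8, 3]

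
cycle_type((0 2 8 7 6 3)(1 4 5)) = 3.6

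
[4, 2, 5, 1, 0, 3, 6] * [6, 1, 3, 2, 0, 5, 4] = [0, 3, 5, 1, 6, 2, 4]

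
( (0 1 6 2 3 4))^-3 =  (0 2)(1 3)(4 6)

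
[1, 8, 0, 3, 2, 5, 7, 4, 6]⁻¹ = [2, 0, 4, 3, 7, 5, 8, 6, 1]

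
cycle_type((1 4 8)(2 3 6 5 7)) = 3.5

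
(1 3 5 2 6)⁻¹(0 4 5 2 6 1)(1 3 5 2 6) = (0 4 2 6 1 3)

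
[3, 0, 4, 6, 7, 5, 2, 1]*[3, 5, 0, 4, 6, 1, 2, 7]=[4, 3, 6, 2, 7, 1, 0, 5]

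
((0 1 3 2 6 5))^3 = (0 2)(1 6)(3 5)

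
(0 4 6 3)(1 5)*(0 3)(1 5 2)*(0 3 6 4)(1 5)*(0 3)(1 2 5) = (0 3 6)(1 5 2)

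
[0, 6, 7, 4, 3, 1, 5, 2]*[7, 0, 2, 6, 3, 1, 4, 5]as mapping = [0→7, 1→4, 2→5, 3→3, 4→6, 5→0, 6→1, 7→2]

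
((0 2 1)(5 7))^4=(0 2 1)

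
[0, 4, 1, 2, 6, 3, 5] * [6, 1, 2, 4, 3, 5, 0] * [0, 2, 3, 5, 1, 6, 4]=[4, 5, 2, 3, 0, 1, 6]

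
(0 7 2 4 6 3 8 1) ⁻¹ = (0 1 8 3 6 4 2 7) 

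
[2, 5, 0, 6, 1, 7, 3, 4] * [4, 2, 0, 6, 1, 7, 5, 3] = [0, 7, 4, 5, 2, 3, 6, 1]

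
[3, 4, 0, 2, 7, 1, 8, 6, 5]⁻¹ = [2, 5, 3, 0, 1, 8, 7, 4, 6]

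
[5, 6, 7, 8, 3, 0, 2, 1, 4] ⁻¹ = [5, 7, 6, 4, 8, 0, 1, 2, 3] 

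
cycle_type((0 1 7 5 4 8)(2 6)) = 2.6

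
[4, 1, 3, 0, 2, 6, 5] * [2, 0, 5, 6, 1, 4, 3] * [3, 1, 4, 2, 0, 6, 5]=[1, 3, 5, 4, 6, 2, 0]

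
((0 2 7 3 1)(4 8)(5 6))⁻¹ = (0 1 3 7 2)(4 8)(5 6)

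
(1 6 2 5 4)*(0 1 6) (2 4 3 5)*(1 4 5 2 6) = (0 4 1) (2 6 5 3) 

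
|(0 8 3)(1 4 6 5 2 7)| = 6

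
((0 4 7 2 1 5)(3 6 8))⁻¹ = (0 5 1 2 7 4)(3 8 6)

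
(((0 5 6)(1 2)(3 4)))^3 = (1 2)(3 4)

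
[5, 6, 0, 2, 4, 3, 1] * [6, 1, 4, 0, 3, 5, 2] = [5, 2, 6, 4, 3, 0, 1]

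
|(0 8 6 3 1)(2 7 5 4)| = 20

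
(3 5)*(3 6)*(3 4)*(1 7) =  (1 7)(3 5 6 4)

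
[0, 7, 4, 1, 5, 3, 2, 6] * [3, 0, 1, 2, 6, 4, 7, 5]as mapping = [0→3, 1→5, 2→6, 3→0, 4→4, 5→2, 6→1, 7→7]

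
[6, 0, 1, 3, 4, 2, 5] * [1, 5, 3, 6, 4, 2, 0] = [0, 1, 5, 6, 4, 3, 2]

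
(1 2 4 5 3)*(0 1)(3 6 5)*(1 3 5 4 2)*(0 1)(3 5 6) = (0 5 3 1)(4 6)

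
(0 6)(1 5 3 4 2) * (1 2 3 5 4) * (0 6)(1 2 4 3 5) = (1 3 2 4 5)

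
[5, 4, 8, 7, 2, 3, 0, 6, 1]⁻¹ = [6, 8, 4, 5, 1, 0, 7, 3, 2]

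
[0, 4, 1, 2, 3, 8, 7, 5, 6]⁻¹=[0, 2, 3, 4, 1, 7, 8, 6, 5]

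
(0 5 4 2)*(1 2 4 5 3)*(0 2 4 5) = (0 3 1 4 5)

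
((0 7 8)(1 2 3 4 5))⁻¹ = (0 8 7)(1 5 4 3 2)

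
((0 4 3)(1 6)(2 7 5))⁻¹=(0 3 4)(1 6)(2 5 7)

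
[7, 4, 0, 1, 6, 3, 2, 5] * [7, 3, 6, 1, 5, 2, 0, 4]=[4, 5, 7, 3, 0, 1, 6, 2]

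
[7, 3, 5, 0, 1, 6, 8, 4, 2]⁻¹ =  [3, 4, 8, 1, 7, 2, 5, 0, 6]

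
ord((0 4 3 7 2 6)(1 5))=6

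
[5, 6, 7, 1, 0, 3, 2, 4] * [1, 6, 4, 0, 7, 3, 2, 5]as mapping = [0→3, 1→2, 2→5, 3→6, 4→1, 5→0, 6→4, 7→7]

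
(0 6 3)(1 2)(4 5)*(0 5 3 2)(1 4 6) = (0 1)(2 4 3 5 6)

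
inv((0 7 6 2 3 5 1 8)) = (0 8 1 5 3 2 6 7)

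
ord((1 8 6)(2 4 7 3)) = 12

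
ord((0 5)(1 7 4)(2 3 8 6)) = 12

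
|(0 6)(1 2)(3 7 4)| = 6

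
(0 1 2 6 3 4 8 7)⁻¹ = (0 7 8 4 3 6 2 1)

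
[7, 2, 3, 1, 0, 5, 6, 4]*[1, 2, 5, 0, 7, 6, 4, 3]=[3, 5, 0, 2, 1, 6, 4, 7]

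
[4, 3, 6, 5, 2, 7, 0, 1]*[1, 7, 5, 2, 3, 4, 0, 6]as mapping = [0→3, 1→2, 2→0, 3→4, 4→5, 5→6, 6→1, 7→7]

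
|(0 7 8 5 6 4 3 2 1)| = 9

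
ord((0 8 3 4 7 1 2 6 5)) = 9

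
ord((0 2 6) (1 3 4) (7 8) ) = 6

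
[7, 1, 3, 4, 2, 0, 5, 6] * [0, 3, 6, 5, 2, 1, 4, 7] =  [7, 3, 5, 2, 6, 0, 1, 4]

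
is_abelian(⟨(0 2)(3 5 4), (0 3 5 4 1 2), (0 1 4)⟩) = no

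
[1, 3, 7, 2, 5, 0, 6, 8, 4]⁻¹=[5, 0, 3, 1, 8, 4, 6, 2, 7]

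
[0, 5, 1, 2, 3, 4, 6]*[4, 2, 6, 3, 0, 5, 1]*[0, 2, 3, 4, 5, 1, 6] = [5, 1, 3, 6, 4, 0, 2]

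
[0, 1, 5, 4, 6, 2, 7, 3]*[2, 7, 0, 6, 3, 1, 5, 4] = [2, 7, 1, 3, 5, 0, 4, 6]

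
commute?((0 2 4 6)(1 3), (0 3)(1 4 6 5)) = no:(0 2 4 6)(1 3)*(0 3)(1 4 6 5) = (0 2 6 3 4 5 1), (0 3)(1 4 6 5)*(0 2 4 6)(1 3) = (0 1 6 5 3 2 4)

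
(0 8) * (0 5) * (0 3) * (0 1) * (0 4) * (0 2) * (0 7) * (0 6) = (0 8 5 3 1 4 2 7 6)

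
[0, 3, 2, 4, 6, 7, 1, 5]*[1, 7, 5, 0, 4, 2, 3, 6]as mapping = [0→1, 1→0, 2→5, 3→4, 4→3, 5→6, 6→7, 7→2]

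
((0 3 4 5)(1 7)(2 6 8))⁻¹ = (0 5 4 3)(1 7)(2 8 6)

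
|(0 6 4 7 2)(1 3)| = 10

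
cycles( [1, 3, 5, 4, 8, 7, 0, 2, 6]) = (0 1 3 4 8 6)(2 5 7)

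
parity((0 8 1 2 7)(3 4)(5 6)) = even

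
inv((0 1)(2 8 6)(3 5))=(0 1)(2 6 8)(3 5)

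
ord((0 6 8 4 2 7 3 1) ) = 8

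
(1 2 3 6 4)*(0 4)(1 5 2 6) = (0 4 5 2 3 1 6)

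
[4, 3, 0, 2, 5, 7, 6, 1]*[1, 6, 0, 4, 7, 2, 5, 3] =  [7, 4, 1, 0, 2, 3, 5, 6]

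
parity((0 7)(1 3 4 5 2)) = odd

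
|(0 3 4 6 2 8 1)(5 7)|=14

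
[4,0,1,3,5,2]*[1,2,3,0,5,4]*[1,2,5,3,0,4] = [4,2,5,1,0,3]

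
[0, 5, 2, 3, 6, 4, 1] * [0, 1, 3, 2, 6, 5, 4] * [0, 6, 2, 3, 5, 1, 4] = [0, 1, 3, 2, 5, 4, 6]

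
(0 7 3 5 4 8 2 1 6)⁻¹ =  (0 6 1 2 8 4 5 3 7)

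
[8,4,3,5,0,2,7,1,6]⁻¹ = [4,7,5,2,1,3,8,6,0]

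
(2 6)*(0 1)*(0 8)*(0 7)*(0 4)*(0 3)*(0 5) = (0 1 8 7 4 3 5)(2 6)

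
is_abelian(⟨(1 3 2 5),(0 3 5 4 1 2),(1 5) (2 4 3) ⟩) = no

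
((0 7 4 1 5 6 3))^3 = (0 1 3 4 6 7 5)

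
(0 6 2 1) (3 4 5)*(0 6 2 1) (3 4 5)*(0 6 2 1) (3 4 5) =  (0 1 2 6) 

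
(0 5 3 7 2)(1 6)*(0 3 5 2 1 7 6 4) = (0 2 3 6 7 1 4)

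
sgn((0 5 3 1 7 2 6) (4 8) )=-1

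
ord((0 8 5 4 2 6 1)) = 7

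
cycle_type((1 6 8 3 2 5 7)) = 7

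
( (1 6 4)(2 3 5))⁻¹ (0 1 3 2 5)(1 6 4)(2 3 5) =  (0 6 5 3 2)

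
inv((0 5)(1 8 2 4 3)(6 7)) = (0 5)(1 3 4 2 8)(6 7)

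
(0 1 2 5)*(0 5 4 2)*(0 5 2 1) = (1 5 2 4)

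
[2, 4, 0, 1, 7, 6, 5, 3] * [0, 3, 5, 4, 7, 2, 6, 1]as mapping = [0→5, 1→7, 2→0, 3→3, 4→1, 5→6, 6→2, 7→4]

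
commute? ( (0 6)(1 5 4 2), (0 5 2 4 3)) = no: (0 6)(1 5 4 2)*(0 5 2 4 3) = (0 6 5 3)(1 2), (0 5 2 4 3)*(0 6)(1 5 4 2) = (0 4 3 6)(1 5)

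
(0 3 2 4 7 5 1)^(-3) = (0 7 3 5 2 1 4)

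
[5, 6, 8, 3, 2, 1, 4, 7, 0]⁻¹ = [8, 5, 4, 3, 6, 0, 1, 7, 2]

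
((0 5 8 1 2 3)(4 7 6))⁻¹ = (0 3 2 1 8 5)(4 6 7)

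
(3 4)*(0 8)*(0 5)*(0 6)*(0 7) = (0 8 5 6 7)(3 4)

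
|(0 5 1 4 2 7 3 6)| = 8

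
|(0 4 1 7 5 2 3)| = 7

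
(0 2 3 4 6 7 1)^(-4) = (0 4 1 3 7 2 6)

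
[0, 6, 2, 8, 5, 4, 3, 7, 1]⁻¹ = [0, 8, 2, 6, 5, 4, 1, 7, 3]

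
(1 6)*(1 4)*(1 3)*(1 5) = (1 6 4 3 5)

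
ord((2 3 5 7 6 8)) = 6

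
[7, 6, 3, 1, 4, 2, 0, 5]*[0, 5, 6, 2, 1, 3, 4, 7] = [7, 4, 2, 5, 1, 6, 0, 3]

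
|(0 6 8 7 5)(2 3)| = 10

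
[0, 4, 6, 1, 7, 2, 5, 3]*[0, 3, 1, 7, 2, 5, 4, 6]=[0, 2, 4, 3, 6, 1, 5, 7]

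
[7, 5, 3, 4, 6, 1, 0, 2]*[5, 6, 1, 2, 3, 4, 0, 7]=[7, 4, 2, 3, 0, 6, 5, 1]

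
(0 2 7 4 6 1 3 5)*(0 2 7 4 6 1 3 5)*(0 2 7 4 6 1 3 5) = (0 4 3 2 6 5 7 1)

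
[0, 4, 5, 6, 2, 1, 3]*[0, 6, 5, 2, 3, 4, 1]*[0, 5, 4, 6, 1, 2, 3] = [0, 6, 1, 5, 2, 3, 4]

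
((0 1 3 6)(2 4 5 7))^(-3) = (0 1 3 6)(2 4 5 7)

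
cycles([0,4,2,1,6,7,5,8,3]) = (1 4 6 5 7 8 3)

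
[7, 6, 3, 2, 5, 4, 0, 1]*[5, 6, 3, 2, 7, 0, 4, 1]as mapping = [0→1, 1→4, 2→2, 3→3, 4→0, 5→7, 6→5, 7→6]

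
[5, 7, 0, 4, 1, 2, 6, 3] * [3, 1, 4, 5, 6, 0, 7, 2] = [0, 2, 3, 6, 1, 4, 7, 5]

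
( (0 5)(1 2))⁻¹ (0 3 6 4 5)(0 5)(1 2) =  (0 5 3 6 4)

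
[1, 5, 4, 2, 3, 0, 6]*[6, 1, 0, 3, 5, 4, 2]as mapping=[0→1, 1→4, 2→5, 3→0, 4→3, 5→6, 6→2]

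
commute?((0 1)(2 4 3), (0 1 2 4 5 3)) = no:(0 1)(2 4 3) * (0 1 2 4 5 3) = (0 2 5 3 4), (0 1 2 4 5 3) * (0 1)(2 4 3) = (1 4 5 2 3)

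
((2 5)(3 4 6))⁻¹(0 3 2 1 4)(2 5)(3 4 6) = (0 4 5 1 6)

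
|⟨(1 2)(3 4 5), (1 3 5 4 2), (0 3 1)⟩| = 720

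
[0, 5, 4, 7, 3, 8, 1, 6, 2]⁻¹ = [0, 6, 8, 4, 2, 1, 7, 3, 5]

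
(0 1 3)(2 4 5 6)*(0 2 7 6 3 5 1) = (1 5 3 2 4)(6 7)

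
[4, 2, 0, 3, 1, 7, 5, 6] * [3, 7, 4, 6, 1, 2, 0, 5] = [1, 4, 3, 6, 7, 5, 2, 0]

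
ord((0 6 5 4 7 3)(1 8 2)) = 6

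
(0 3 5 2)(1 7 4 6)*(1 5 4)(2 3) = (0 2)(1 7)(3 4 6 5)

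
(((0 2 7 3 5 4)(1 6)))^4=(0 5 7)(2 4 3)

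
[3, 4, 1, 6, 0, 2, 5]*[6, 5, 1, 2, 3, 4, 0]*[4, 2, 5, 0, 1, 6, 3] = [5, 0, 6, 4, 3, 2, 1]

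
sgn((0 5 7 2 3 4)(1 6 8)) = -1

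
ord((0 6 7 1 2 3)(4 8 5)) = 6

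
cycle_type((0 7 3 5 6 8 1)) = 7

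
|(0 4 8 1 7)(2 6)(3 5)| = 10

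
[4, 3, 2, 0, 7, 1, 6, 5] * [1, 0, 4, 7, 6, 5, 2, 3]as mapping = [0→6, 1→7, 2→4, 3→1, 4→3, 5→0, 6→2, 7→5]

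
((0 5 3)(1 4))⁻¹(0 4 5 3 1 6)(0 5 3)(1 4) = (0 4 6 5 1 3)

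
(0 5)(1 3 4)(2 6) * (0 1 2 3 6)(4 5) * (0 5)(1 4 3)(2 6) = (0 3)(1 2 5 4 6)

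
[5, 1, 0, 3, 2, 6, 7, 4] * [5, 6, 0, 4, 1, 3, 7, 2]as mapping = [0→3, 1→6, 2→5, 3→4, 4→0, 5→7, 6→2, 7→1]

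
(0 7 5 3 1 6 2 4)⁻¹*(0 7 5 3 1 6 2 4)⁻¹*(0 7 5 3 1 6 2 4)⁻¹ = (0 6 5 4 1 7 2 3)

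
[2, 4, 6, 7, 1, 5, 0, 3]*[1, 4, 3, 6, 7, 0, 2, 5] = [3, 7, 2, 5, 4, 0, 1, 6]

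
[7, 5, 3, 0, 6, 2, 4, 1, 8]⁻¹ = [3, 7, 5, 2, 6, 1, 4, 0, 8]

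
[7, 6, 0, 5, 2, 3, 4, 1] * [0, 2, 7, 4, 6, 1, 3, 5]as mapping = [0→5, 1→3, 2→0, 3→1, 4→7, 5→4, 6→6, 7→2]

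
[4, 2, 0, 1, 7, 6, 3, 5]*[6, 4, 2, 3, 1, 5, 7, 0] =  [1, 2, 6, 4, 0, 7, 3, 5]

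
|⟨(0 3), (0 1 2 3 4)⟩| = 120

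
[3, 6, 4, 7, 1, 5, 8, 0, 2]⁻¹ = [7, 4, 8, 0, 2, 5, 1, 3, 6]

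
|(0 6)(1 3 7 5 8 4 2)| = 14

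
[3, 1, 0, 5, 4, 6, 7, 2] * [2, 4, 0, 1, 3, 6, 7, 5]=[1, 4, 2, 6, 3, 7, 5, 0] 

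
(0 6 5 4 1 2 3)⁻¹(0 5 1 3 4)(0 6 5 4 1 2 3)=(0 1 6 4 2)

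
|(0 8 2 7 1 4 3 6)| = 8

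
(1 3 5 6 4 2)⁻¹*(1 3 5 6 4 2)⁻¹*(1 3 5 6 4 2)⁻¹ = (1 6)(2 5)(3 4)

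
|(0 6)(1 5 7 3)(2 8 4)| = 12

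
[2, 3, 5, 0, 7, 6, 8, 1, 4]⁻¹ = [3, 7, 0, 1, 8, 2, 5, 4, 6]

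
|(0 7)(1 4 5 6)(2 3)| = 4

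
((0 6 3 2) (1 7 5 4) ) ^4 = () 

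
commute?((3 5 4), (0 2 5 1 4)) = no:(3 5 4)*(0 2 5 1 4) = (0 2 5)(1 4 3), (0 2 5 1 4)*(3 5 4) = (0 2 4)(1 3 5)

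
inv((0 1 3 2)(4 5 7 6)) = (0 2 3 1)(4 6 7 5)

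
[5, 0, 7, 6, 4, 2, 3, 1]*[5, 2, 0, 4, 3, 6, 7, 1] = [6, 5, 1, 7, 3, 0, 4, 2]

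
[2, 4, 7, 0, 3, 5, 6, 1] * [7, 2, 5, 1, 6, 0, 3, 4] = [5, 6, 4, 7, 1, 0, 3, 2]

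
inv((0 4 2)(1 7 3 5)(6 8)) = (0 2 4)(1 5 3 7)(6 8)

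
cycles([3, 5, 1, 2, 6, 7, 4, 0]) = (0 3 2 1 5 7)(4 6)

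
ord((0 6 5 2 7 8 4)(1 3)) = 14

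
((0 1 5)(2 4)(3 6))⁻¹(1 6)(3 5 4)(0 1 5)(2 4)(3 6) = (0 2 6)(3 5)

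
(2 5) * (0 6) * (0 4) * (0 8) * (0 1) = (0 6 4 8 1)(2 5)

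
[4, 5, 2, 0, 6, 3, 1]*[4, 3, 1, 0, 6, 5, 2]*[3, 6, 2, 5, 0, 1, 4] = [4, 1, 6, 0, 2, 3, 5]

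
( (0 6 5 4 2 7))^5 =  (0 7 2 4 5 6)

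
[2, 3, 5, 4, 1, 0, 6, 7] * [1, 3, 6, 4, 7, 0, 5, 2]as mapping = [0→6, 1→4, 2→0, 3→7, 4→3, 5→1, 6→5, 7→2]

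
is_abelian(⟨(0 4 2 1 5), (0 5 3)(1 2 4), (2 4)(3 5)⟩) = no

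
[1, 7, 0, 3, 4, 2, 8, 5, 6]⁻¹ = [2, 0, 5, 3, 4, 7, 8, 1, 6]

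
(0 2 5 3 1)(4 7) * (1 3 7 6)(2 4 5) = (0 4 6 1)(5 7)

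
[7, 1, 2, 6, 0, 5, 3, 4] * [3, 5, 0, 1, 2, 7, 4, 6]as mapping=[0→6, 1→5, 2→0, 3→4, 4→3, 5→7, 6→1, 7→2]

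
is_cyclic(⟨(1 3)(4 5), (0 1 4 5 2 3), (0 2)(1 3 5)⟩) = no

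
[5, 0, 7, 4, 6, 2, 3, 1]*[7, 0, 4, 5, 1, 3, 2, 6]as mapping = [0→3, 1→7, 2→6, 3→1, 4→2, 5→4, 6→5, 7→0]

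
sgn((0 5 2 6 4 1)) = -1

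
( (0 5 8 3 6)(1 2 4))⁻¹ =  (0 6 3 8 5)(1 4 2)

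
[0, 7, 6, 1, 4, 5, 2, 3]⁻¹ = [0, 3, 6, 7, 4, 5, 2, 1]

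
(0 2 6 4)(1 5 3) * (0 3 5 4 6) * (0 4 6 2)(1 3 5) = (1 6 2 4 5)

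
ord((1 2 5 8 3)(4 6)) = 10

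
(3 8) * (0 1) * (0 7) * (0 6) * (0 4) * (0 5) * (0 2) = (0 1 7 6 4 5 2) (3 8) 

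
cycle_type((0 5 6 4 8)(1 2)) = 2.5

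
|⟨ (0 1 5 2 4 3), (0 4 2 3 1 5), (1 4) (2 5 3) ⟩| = 720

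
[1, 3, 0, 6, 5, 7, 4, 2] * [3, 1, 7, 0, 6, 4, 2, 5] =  [1, 0, 3, 2, 4, 5, 6, 7]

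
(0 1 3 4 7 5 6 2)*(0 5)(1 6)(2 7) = (0 6 7)(1 3 4 2 5)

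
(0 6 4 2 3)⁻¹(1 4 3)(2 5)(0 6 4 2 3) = (0 1 2)(3 5)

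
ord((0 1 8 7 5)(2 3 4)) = 15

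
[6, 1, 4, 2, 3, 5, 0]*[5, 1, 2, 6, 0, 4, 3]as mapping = [0→3, 1→1, 2→0, 3→2, 4→6, 5→4, 6→5]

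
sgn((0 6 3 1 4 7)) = -1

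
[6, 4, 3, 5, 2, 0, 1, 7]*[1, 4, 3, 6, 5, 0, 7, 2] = [7, 5, 6, 0, 3, 1, 4, 2]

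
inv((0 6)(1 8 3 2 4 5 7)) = (0 6)(1 7 5 4 2 3 8)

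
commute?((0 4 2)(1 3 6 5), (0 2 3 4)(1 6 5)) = no:(0 4 2)(1 3 6 5)*(0 2 3 4)(1 6 5) = (1 4 3 5 6), (0 2 3 4)(1 6 5)*(0 4 2)(1 3 6 5) = (1 5 3 2 6)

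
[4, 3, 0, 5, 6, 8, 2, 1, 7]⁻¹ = [2, 7, 6, 1, 0, 3, 4, 8, 5]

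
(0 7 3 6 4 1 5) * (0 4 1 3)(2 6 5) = (0 7)(1 2 6)(3 5 4)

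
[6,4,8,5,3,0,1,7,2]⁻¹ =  [5,6,8,4,1,3,0,7,2]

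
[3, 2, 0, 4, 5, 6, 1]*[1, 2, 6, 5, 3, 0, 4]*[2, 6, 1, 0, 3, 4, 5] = [4, 5, 6, 0, 2, 3, 1]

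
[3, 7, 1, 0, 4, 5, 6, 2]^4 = [0, 7, 1, 3, 4, 5, 6, 2]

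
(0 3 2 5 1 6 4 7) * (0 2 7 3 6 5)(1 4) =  (0 6 1 5 4 3 7 2)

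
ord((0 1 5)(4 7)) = 6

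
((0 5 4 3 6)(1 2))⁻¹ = (0 6 3 4 5)(1 2)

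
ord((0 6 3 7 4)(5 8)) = 10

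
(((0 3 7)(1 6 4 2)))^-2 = (0 3 7)(1 4)(2 6)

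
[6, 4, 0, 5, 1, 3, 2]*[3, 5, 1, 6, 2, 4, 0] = [0, 2, 3, 4, 5, 6, 1]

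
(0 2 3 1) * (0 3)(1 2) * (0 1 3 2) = (0 3)(1 2)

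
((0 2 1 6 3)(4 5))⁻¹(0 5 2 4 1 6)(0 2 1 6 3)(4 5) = (1 5 6 3 2 4)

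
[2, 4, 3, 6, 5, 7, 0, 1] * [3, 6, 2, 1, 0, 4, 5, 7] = [2, 0, 1, 5, 4, 7, 3, 6]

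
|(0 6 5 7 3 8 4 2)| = 8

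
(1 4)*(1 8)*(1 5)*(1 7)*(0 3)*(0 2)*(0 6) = (0 3 2 6)(1 4 8 5 7)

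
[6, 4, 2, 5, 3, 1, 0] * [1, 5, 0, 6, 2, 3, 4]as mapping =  [0→4, 1→2, 2→0, 3→3, 4→6, 5→5, 6→1]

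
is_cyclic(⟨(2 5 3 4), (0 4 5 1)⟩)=no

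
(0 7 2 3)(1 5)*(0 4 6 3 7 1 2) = (0 1 5 2 7)(3 4 6)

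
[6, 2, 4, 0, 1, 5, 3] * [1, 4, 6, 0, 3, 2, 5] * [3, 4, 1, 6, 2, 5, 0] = [5, 0, 6, 4, 2, 1, 3]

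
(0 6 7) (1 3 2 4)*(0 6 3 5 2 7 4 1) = (0 3 7 6 4) (1 5 2) 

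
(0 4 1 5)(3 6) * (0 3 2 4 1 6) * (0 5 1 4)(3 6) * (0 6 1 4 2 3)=(0 2 6 3 5 1 4)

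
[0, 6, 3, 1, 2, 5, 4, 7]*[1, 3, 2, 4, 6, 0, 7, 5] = [1, 7, 4, 3, 2, 0, 6, 5]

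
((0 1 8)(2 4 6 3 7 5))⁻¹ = (0 8 1)(2 5 7 3 6 4)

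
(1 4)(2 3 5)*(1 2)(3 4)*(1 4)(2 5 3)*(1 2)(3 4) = (3 4 5)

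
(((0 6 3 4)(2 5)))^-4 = ()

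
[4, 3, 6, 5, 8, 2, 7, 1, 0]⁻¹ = [8, 7, 5, 1, 0, 3, 2, 6, 4]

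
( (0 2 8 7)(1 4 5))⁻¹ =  (0 7 8 2)(1 5 4)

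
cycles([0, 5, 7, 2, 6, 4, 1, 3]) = (1 5 4 6)(2 7 3)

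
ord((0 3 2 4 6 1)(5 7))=6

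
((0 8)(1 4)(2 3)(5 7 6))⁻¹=(0 8)(1 4)(2 3)(5 6 7)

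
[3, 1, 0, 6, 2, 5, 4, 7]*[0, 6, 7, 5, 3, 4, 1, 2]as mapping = [0→5, 1→6, 2→0, 3→1, 4→7, 5→4, 6→3, 7→2]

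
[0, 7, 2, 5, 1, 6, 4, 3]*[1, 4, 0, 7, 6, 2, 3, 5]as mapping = [0→1, 1→5, 2→0, 3→2, 4→4, 5→3, 6→6, 7→7]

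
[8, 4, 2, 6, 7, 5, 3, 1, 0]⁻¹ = [8, 7, 2, 6, 1, 5, 3, 4, 0]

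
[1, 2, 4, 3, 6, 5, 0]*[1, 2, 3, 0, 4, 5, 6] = [2, 3, 4, 0, 6, 5, 1]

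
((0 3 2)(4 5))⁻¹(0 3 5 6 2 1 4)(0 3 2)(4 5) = (0 1 5 3 2 4 6)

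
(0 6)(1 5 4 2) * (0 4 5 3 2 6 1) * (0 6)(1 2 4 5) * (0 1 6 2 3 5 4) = (0 3)(1 5 6 4)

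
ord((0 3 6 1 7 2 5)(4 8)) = 14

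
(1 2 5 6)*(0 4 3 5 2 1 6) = (0 4 3 5)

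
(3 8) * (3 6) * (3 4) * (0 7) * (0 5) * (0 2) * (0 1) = (0 7 5 2 1)(3 8 6 4)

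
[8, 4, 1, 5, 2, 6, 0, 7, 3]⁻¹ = [6, 2, 4, 8, 1, 3, 5, 7, 0]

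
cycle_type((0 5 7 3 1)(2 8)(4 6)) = 2^2.5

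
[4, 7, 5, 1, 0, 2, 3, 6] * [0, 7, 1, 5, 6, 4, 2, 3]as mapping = [0→6, 1→3, 2→4, 3→7, 4→0, 5→1, 6→5, 7→2]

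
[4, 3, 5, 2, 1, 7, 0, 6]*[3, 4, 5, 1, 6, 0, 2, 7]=[6, 1, 0, 5, 4, 7, 3, 2] 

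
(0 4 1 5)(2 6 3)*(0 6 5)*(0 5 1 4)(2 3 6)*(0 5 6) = (0 5 2 1 6)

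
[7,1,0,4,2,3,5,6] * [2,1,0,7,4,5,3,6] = [6,1,2,4,0,7,5,3]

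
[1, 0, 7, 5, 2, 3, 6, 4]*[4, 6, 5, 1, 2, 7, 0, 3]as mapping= [0→6, 1→4, 2→3, 3→7, 4→5, 5→1, 6→0, 7→2]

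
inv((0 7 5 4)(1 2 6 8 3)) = (0 4 5 7)(1 3 8 6 2)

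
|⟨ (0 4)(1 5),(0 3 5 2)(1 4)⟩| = 24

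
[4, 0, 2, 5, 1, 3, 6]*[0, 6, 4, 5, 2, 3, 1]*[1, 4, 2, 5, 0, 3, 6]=[2, 1, 0, 5, 6, 3, 4]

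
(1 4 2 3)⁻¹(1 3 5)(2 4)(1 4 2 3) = (1 5 4)(2 3)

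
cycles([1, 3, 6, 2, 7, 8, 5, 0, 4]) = (0 1 3 2 6 5 8 4 7)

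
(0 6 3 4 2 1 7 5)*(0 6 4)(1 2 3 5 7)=(0 4 3)(5 6)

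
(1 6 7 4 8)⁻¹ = (1 8 4 7 6)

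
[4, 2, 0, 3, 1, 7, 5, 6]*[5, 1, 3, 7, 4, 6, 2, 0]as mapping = [0→4, 1→3, 2→5, 3→7, 4→1, 5→0, 6→6, 7→2]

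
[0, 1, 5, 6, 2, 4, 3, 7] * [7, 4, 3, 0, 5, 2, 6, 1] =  [7, 4, 2, 6, 3, 5, 0, 1]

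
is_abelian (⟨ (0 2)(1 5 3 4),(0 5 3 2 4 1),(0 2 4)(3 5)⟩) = no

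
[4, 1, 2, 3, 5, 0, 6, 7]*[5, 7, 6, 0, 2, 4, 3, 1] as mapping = [0→2, 1→7, 2→6, 3→0, 4→4, 5→5, 6→3, 7→1] 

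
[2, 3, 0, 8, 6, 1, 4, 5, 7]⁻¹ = [2, 5, 0, 1, 6, 7, 4, 8, 3]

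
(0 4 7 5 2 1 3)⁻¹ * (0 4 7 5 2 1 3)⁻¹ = (0 1 5 4 3 2 7)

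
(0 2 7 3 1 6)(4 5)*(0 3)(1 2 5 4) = (0 5 1 6 3 2 7)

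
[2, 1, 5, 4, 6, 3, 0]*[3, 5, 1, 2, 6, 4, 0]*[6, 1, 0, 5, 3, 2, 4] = [1, 2, 3, 4, 6, 0, 5]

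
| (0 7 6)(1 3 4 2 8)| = 15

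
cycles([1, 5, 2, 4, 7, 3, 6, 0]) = (0 1 5 3 4 7)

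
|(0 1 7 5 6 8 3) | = 7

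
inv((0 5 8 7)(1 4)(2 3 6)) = (0 7 8 5)(1 4)(2 6 3)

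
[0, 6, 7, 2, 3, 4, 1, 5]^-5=[0, 6, 2, 3, 4, 5, 1, 7]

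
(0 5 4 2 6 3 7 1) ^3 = (0 2 7 5 6 1 4 3) 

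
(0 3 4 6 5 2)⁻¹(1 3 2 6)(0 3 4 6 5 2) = (0 5 1 4)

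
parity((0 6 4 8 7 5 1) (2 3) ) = odd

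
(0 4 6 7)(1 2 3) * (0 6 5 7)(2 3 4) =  (0 2 4 5 7 6)(1 3)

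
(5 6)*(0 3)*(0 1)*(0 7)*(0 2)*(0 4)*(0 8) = (0 3 1 7 2 4 8)(5 6)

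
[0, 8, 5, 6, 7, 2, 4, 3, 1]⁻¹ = [0, 8, 5, 7, 6, 2, 3, 4, 1]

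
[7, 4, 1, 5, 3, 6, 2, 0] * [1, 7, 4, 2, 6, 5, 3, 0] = [0, 6, 7, 5, 2, 3, 4, 1]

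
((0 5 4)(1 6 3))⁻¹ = (0 4 5)(1 3 6)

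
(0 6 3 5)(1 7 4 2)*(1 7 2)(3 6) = (0 3 5)(1 2 7 4)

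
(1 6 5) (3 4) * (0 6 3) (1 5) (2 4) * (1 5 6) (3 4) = (0 1 4) (2 3) (5 6) 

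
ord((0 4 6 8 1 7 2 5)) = 8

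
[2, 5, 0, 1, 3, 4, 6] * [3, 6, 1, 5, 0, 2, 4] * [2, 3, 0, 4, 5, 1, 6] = [3, 0, 4, 6, 1, 2, 5] 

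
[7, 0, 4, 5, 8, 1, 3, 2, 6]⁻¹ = [1, 5, 7, 6, 2, 3, 8, 0, 4]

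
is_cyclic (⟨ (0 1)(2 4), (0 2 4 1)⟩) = no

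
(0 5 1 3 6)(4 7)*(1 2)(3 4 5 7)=(0 7 5 2 1 4 3 6)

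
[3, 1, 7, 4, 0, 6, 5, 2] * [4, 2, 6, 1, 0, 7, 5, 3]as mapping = [0→1, 1→2, 2→3, 3→0, 4→4, 5→5, 6→7, 7→6]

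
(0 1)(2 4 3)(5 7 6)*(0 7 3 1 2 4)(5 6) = (0 2)(1 7 5 3 4)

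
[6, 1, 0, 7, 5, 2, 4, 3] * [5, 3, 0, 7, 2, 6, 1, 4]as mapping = [0→1, 1→3, 2→5, 3→4, 4→6, 5→0, 6→2, 7→7]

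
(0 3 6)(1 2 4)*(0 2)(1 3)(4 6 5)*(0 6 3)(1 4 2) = (0 4)(1 6)(2 3 5)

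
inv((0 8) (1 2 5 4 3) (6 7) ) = (0 8) (1 3 4 5 2) (6 7) 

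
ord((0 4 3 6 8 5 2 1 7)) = 9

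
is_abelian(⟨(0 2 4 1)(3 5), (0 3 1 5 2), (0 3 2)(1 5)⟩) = no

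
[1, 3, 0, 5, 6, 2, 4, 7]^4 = [2, 0, 5, 1, 4, 3, 6, 7]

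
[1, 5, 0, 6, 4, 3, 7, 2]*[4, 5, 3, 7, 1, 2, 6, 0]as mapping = [0→5, 1→2, 2→4, 3→6, 4→1, 5→7, 6→0, 7→3]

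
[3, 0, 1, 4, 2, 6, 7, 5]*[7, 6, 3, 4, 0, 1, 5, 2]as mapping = [0→4, 1→7, 2→6, 3→0, 4→3, 5→5, 6→2, 7→1]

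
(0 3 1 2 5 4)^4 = (0 5 1)(2 3 4)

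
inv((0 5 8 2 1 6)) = (0 6 1 2 8 5)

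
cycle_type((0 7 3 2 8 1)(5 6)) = 2.6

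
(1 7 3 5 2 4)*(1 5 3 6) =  (1 7 6)(2 4 5)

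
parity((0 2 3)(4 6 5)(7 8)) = odd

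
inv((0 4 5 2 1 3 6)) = (0 6 3 1 2 5 4)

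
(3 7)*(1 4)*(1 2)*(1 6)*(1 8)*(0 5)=(0 5)(1 4 2 6 8)(3 7)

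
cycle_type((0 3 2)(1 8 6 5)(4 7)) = 2.3.4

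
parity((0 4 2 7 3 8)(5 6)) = even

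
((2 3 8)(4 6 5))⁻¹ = (2 8 3)(4 5 6)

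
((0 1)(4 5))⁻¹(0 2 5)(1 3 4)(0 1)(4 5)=(0 3 5)(1 2 4)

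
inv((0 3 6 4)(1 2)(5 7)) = (0 4 6 3)(1 2)(5 7)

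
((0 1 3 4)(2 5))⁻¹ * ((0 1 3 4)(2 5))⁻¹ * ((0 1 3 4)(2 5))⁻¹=(0 1 3 4)(2 5)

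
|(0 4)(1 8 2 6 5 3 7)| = 14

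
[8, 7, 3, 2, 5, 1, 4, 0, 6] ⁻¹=[7, 5, 3, 2, 6, 4, 8, 1, 0] 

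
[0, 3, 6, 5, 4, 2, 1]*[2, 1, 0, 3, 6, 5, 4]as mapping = [0→2, 1→3, 2→4, 3→5, 4→6, 5→0, 6→1]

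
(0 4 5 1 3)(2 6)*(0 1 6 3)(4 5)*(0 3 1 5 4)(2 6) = (0 4)(1 3 5 2)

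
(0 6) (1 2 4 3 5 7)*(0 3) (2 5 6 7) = (0 7 1 5 2 4) (3 6) 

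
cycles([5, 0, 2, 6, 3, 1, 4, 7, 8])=(0 5 1)(3 6 4)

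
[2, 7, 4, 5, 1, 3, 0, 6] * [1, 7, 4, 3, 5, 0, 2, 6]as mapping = [0→4, 1→6, 2→5, 3→0, 4→7, 5→3, 6→1, 7→2]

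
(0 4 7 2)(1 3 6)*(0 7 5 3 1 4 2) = (0 2 7)(3 6 4 5)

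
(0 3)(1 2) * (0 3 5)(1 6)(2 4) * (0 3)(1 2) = (0 5 3)(1 4)(2 6)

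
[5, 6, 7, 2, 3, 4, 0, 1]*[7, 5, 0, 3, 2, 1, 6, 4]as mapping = [0→1, 1→6, 2→4, 3→0, 4→3, 5→2, 6→7, 7→5]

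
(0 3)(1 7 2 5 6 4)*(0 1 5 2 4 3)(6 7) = (1 6 3)(4 5 7)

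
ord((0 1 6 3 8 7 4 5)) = 8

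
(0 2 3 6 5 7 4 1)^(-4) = (0 5)(1 6)(2 7)(3 4)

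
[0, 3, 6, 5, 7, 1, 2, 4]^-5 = [0, 3, 6, 5, 7, 1, 2, 4]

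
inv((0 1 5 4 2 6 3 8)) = (0 8 3 6 2 4 5 1)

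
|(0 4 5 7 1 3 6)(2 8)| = 14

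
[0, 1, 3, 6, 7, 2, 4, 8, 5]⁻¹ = [0, 1, 5, 2, 6, 8, 3, 4, 7]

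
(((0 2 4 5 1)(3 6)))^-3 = (0 4 1 2 5)(3 6)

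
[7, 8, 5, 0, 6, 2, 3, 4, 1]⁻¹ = [3, 8, 5, 6, 7, 2, 4, 0, 1]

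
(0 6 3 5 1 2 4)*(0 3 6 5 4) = (0 5 1 2)(3 4)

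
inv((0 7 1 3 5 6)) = (0 6 5 3 1 7)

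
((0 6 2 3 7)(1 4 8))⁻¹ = (0 7 3 2 6)(1 8 4)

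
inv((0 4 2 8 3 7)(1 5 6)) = (0 7 3 8 2 4)(1 6 5)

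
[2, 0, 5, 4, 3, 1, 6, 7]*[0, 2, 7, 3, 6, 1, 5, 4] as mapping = [0→7, 1→0, 2→1, 3→6, 4→3, 5→2, 6→5, 7→4] 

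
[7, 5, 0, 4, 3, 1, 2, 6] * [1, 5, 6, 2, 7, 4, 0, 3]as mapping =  [0→3, 1→4, 2→1, 3→7, 4→2, 5→5, 6→6, 7→0]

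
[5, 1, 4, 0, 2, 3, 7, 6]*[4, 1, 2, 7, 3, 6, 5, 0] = [6, 1, 3, 4, 2, 7, 0, 5]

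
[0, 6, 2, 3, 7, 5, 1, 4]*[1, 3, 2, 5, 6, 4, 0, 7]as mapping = [0→1, 1→0, 2→2, 3→5, 4→7, 5→4, 6→3, 7→6]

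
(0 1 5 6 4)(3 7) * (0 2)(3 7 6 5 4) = (0 1 4 2)(3 6)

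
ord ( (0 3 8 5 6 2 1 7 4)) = 9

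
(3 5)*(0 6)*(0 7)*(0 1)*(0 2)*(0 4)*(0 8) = (0 6 7 1 2 4 8)(3 5)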